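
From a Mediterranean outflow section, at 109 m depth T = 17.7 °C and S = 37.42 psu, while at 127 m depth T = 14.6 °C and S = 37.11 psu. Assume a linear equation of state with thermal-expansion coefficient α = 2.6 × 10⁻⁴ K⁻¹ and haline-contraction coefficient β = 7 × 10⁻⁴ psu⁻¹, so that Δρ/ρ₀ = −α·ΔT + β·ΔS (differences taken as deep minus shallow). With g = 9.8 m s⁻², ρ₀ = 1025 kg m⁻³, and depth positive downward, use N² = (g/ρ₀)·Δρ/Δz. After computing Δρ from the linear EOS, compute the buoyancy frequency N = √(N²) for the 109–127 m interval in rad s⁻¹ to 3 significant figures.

0.0179 rad s⁻¹

ΔT = -3.1 K, ΔS = -0.31 psu (deep − shallow).
Δρ/ρ₀ = −αΔT + βΔS = 8.06 × 10⁻⁴ − 2.17 × 10⁻⁴ = 5.89 × 10⁻⁴, so Δρ ≈ 0.6037 kg m⁻³.
N² = (g/ρ₀)·Δρ/Δz = g·(Δρ/ρ₀)/Δz = 9.8 × 5.89 × 10⁻⁴ / 18 = 3.2068 × 10⁻⁴ s⁻².
N = √(3.2068 × 10⁻⁴) = 0.017908 rad s⁻¹ ≈ 0.0179 rad s⁻¹.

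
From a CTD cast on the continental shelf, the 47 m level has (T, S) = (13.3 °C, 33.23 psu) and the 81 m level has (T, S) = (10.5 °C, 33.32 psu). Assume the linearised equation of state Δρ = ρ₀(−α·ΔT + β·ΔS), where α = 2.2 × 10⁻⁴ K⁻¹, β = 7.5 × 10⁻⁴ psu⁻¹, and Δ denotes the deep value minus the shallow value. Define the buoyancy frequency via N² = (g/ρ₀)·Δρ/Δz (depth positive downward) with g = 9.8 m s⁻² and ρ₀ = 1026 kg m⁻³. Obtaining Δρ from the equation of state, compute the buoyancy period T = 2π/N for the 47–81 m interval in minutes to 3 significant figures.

ΔT = -2.8 K, ΔS = +0.09 psu (deep − shallow).
Δρ/ρ₀ = −αΔT + βΔS = 6.16 × 10⁻⁴ + 6.75 × 10⁻⁵ = 6.835 × 10⁻⁴, so Δρ ≈ 0.7013 kg m⁻³.
N² = (g/ρ₀)·Δρ/Δz = g·(Δρ/ρ₀)/Δz = 9.8 × 6.835 × 10⁻⁴ / 34 = 1.9701 × 10⁻⁴ s⁻².
N = √(1.9701 × 10⁻⁴) = 0.014036 rad s⁻¹ → T = 2π/N = 447.65 s = 7.4608 min ≈ 7.46 min.

7.46 min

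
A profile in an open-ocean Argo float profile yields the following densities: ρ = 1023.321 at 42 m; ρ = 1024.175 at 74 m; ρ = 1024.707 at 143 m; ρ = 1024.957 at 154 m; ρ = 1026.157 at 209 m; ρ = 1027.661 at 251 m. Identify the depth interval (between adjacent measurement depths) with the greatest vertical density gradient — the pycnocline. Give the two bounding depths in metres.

209–251 m

Compute the density gradient over each adjacent pair:
  42–74 m: Δρ/Δz = 0.854/32 = 0.027 kg m⁻⁴
  74–143 m: Δρ/Δz = 0.532/69 = 7.7 × 10⁻³ kg m⁻⁴
  143–154 m: Δρ/Δz = 0.250/11 = 0.023 kg m⁻⁴
  154–209 m: Δρ/Δz = 1.200/55 = 0.022 kg m⁻⁴
  209–251 m: Δρ/Δz = 1.504/42 = 0.036 kg m⁻⁴
The largest gradient is in the 209–251 m interval — the pycnocline.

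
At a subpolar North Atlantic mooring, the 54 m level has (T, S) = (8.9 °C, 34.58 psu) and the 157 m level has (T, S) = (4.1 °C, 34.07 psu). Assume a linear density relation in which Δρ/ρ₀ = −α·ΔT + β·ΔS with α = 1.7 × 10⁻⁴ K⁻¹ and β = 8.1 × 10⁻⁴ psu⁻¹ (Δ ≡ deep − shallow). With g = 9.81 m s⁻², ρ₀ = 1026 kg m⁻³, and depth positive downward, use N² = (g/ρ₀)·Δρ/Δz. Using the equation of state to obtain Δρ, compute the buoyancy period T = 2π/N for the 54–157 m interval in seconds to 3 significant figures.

ΔT = -4.8 K, ΔS = -0.51 psu (deep − shallow).
Δρ/ρ₀ = −αΔT + βΔS = 8.16 × 10⁻⁴ − 4.131 × 10⁻⁴ = 4.029 × 10⁻⁴, so Δρ ≈ 0.4134 kg m⁻³.
N² = (g/ρ₀)·Δρ/Δz = g·(Δρ/ρ₀)/Δz = 9.81 × 4.029 × 10⁻⁴ / 103 = 3.8373 × 10⁻⁵ s⁻².
N = √(3.8373 × 10⁻⁵) = 6.1946 × 10⁻³ rad s⁻¹ → T = 2π/N = 1.0143 × 10³ s ≈ 1.01 × 10³ s.

1.01 × 10³ s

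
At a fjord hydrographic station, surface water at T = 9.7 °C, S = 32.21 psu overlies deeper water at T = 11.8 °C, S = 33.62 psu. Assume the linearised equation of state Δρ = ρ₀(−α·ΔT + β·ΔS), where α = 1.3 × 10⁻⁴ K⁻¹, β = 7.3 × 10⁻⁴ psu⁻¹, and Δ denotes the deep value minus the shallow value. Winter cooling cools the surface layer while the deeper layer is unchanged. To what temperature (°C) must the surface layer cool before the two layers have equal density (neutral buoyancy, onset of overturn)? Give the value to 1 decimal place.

3.9 °C

Neutral buoyancy requires Δρ = 0, i.e. −α(T_deep − T_surf′) + β(S_deep − S_surf) = 0.
T_surf′ = T_deep − (β/α)·ΔS = 11.8 − (7.3 × 10⁻⁴/1.3 × 10⁻⁴)·(+1.41) = 3.882 °C.
Cooling required: 9.7 − (3.882) = 5.818 °C.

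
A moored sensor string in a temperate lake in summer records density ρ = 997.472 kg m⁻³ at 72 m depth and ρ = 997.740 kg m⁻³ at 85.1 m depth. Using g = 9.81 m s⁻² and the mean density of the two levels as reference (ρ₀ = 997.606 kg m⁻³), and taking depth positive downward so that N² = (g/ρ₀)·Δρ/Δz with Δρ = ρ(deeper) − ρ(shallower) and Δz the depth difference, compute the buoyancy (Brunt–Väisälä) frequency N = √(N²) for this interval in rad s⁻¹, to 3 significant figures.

Δρ = 997.740 − 997.472 = 0.268 kg m⁻³ over Δz = 85.1 − 72 = 13.1 m.
N² = (9.81/997.606) × (0.268/13.1) = 2.0117 × 10⁻⁴ s⁻².
N = √(2.0117 × 10⁻⁴) = 0.014183 rad s⁻¹ ≈ 0.0142 rad s⁻¹.

0.0142 rad s⁻¹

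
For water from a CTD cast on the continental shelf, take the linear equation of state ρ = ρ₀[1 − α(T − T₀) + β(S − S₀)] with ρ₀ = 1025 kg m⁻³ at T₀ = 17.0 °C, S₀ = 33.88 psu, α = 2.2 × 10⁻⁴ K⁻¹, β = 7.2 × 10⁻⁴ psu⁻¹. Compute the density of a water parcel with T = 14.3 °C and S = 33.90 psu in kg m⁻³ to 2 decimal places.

1025.62 kg m⁻³

T − T₀ = -2.7 K, S − S₀ = +0.02 psu.
Bracket = 1 − α·(-2.7) + β·(+0.02) = 1 + (6.084 × 10⁻⁴) = 1.0006084.
ρ = 1025 × 1.0006084 = 1025.62 kg m⁻³.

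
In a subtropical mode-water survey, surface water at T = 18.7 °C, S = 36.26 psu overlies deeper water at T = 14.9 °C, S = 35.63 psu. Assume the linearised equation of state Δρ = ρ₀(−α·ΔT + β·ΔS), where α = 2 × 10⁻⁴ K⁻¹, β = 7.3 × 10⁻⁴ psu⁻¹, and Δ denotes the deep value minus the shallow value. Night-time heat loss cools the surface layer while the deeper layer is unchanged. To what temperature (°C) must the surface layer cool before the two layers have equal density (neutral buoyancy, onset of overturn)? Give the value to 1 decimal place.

17.2 °C

Neutral buoyancy requires Δρ = 0, i.e. −α(T_deep − T_surf′) + β(S_deep − S_surf) = 0.
T_surf′ = T_deep − (β/α)·ΔS = 14.9 − (7.3 × 10⁻⁴/2 × 10⁻⁴)·(-0.63) = 17.200 °C.
Cooling required: 18.7 − (17.200) = 1.500 °C.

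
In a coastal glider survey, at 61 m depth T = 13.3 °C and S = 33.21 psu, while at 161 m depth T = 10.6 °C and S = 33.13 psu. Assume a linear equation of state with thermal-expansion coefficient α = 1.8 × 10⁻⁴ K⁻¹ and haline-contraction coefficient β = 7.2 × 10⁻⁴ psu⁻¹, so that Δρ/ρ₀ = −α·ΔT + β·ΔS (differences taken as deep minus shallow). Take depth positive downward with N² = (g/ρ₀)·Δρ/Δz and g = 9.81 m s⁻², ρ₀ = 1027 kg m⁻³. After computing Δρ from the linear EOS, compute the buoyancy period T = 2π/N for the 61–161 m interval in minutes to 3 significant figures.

16.2 min

ΔT = -2.7 K, ΔS = -0.08 psu (deep − shallow).
Δρ/ρ₀ = −αΔT + βΔS = 4.86 × 10⁻⁴ − 5.76 × 10⁻⁵ = 4.284 × 10⁻⁴, so Δρ ≈ 0.4400 kg m⁻³.
N² = (g/ρ₀)·Δρ/Δz = g·(Δρ/ρ₀)/Δz = 9.81 × 4.284 × 10⁻⁴ / 100 = 4.2026 × 10⁻⁵ s⁻².
N = √(4.2026 × 10⁻⁵) = 6.4827 × 10⁻³ rad s⁻¹ → T = 2π/N = 969.22 s = 16.154 min ≈ 16.2 min.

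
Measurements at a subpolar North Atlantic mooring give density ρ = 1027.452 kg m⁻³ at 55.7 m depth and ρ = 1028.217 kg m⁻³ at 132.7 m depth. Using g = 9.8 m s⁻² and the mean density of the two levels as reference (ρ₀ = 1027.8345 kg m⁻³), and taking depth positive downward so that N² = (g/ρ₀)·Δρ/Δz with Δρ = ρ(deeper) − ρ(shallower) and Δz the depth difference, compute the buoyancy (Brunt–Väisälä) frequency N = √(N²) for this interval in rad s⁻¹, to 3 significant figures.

9.73 × 10⁻³ rad s⁻¹

Δρ = 1028.217 − 1027.452 = 0.765 kg m⁻³ over Δz = 132.7 − 55.7 = 77 m.
N² = (9.8/1027.8345) × (0.765/77) = 9.4727 × 10⁻⁵ s⁻².
N = √(9.4727 × 10⁻⁵) = 9.7328 × 10⁻³ rad s⁻¹ ≈ 9.73 × 10⁻³ rad s⁻¹.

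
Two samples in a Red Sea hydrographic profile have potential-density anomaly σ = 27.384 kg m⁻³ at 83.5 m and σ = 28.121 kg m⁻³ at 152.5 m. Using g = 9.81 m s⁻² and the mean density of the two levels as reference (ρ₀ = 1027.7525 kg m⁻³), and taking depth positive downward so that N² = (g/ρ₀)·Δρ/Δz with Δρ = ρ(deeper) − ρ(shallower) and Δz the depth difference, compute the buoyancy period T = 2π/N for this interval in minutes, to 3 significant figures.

Δρ = 1028.121 − 1027.384 = 0.737 kg m⁻³ over Δz = 152.5 − 83.5 = 69 m.
N² = (9.81/1027.7525) × (0.737/69) = 1.0195 × 10⁻⁴ s⁻².
N = √(1.0195 × 10⁻⁴) = 0.010097 rad s⁻¹, so T = 2π/N = 622.28 s = 10.371 min ≈ 10.4 min.

10.4 min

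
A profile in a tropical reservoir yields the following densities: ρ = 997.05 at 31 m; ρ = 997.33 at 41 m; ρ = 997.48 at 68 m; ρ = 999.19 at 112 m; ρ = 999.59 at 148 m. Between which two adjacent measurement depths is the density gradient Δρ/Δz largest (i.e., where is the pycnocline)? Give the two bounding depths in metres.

68–112 m

Compute the density gradient over each adjacent pair:
  31–41 m: Δρ/Δz = 0.28/10 = 0.028 kg m⁻⁴
  41–68 m: Δρ/Δz = 0.15/27 = 5.6 × 10⁻³ kg m⁻⁴
  68–112 m: Δρ/Δz = 1.71/44 = 0.039 kg m⁻⁴
  112–148 m: Δρ/Δz = 0.40/36 = 0.011 kg m⁻⁴
The largest gradient is in the 68–112 m interval — the pycnocline.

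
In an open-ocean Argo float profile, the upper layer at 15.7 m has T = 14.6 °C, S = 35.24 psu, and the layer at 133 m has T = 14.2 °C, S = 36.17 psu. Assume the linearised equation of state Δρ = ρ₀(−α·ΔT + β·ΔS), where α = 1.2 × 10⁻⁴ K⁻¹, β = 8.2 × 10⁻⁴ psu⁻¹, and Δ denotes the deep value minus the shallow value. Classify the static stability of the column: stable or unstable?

ΔT = 14.2 − 14.6 = -0.4 K and ΔS = 36.17 − 35.24 = +0.93 psu (deep − shallow).
−αΔT = 4.80 × 10⁻⁵; βΔS = 7.626 × 10⁻⁴; sum Δρ/ρ₀ = 8.106 × 10⁻⁴.
Δρ/ρ₀ > 0, so Δρ > 0: deeper water is denser → statically stable.

stable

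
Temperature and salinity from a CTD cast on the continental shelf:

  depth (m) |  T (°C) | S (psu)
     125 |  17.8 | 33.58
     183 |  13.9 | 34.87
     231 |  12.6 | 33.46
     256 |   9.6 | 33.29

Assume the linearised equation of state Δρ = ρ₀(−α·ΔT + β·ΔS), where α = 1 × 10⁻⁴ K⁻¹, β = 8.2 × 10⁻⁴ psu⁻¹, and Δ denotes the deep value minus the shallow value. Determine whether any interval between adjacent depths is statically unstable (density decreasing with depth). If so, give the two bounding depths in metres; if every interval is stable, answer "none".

Evaluate Δρ/ρ₀ = −αΔT + βΔS across each adjacent pair:
  125–183 m: −αΔT+βΔS = −(1 × 10⁻⁴)(-3.9)+(8.2 × 10⁻⁴)(+1.29) = 1.4 × 10⁻³ → stable
  183–231 m: −αΔT+βΔS = −(1 × 10⁻⁴)(-1.3)+(8.2 × 10⁻⁴)(-1.41) = -1.0 × 10⁻³ → UNSTABLE
  231–256 m: −αΔT+βΔS = −(1 × 10⁻⁴)(-3.0)+(8.2 × 10⁻⁴)(-0.17) = 1.6 × 10⁻⁴ → stable
The 183–231 m interval has Δρ < 0: lighter water underlies denser water.

183–231 m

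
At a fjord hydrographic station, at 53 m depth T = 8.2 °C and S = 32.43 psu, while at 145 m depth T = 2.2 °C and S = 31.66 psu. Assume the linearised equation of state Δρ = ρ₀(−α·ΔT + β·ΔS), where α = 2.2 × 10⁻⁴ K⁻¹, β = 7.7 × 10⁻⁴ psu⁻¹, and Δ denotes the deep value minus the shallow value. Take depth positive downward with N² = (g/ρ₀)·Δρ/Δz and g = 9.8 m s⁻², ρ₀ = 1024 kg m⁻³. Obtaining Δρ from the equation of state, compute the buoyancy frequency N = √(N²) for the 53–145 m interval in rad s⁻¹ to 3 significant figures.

8.80 × 10⁻³ rad s⁻¹

ΔT = -6.0 K, ΔS = -0.77 psu (deep − shallow).
Δρ/ρ₀ = −αΔT + βΔS = 1.32 × 10⁻³ − 5.929 × 10⁻⁴ = 7.271 × 10⁻⁴, so Δρ ≈ 0.7446 kg m⁻³.
N² = (g/ρ₀)·Δρ/Δz = g·(Δρ/ρ₀)/Δz = 9.8 × 7.271 × 10⁻⁴ / 92 = 7.7452 × 10⁻⁵ s⁻².
N = √(7.7452 × 10⁻⁵) = 8.8007 × 10⁻³ rad s⁻¹ ≈ 8.80 × 10⁻³ rad s⁻¹.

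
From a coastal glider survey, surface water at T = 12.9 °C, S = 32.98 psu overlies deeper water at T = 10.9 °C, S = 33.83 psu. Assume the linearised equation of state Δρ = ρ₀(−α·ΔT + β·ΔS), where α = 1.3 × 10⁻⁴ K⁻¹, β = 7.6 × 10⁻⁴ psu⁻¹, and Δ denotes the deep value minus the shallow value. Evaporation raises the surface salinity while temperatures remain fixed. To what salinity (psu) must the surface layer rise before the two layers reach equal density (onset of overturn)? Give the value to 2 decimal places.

Neutral buoyancy requires −α(T_deep − T_surf) + β(S_deep − S_surf′) = 0.
S_surf′ = S_deep − (α/β)·ΔT = 33.83 − (1.3 × 10⁻⁴/7.6 × 10⁻⁴)·(-2.0) = 34.1721 psu.
Increase required: 34.1721 − 32.98 = 1.1921 psu.

34.17 psu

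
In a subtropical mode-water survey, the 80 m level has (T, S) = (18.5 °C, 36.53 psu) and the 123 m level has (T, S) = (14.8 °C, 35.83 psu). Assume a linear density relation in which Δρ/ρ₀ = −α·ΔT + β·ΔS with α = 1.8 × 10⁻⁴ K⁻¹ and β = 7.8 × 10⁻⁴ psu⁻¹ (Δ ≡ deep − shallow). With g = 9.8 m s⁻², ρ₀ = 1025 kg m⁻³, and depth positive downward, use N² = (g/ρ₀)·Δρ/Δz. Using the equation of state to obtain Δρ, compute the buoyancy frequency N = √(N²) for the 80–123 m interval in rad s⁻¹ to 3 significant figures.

ΔT = -3.7 K, ΔS = -0.70 psu (deep − shallow).
Δρ/ρ₀ = −αΔT + βΔS = 6.66 × 10⁻⁴ − 5.46 × 10⁻⁴ = 1.20 × 10⁻⁴, so Δρ ≈ 0.1230 kg m⁻³.
N² = (g/ρ₀)·Δρ/Δz = g·(Δρ/ρ₀)/Δz = 9.8 × 1.20 × 10⁻⁴ / 43 = 2.7349 × 10⁻⁵ s⁻².
N = √(2.7349 × 10⁻⁵) = 5.2296 × 10⁻³ rad s⁻¹ ≈ 5.23 × 10⁻³ rad s⁻¹.

5.23 × 10⁻³ rad s⁻¹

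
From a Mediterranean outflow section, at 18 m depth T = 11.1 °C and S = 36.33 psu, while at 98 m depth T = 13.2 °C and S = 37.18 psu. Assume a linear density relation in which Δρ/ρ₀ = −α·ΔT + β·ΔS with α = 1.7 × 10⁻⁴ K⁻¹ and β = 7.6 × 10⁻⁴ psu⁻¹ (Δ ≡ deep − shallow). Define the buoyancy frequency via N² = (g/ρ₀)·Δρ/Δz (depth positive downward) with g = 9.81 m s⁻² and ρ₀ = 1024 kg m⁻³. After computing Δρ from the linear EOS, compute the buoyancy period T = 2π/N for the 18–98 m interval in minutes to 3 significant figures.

ΔT = +2.1 K, ΔS = +0.85 psu (deep − shallow).
Δρ/ρ₀ = −αΔT + βΔS = -3.57 × 10⁻⁴ + 6.46 × 10⁻⁴ = 2.89 × 10⁻⁴, so Δρ ≈ 0.2959 kg m⁻³.
N² = (g/ρ₀)·Δρ/Δz = g·(Δρ/ρ₀)/Δz = 9.81 × 2.89 × 10⁻⁴ / 80 = 3.5439 × 10⁻⁵ s⁻².
N = √(3.5439 × 10⁻⁵) = 5.9531 × 10⁻³ rad s⁻¹ → T = 2π/N = 1.0554 × 10³ s = 17.590 min ≈ 17.6 min.

17.6 min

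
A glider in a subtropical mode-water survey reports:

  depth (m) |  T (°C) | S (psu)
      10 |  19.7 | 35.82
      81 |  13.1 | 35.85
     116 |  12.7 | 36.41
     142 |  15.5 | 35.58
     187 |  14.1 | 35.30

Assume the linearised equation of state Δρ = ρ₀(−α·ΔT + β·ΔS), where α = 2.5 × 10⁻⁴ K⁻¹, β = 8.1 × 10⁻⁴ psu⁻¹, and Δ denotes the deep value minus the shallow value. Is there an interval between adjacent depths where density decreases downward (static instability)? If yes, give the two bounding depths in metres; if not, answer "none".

116–142 m

Evaluate Δρ/ρ₀ = −αΔT + βΔS across each adjacent pair:
  10–81 m: −αΔT+βΔS = −(2.5 × 10⁻⁴)(-6.6)+(8.1 × 10⁻⁴)(+0.03) = 1.7 × 10⁻³ → stable
  81–116 m: −αΔT+βΔS = −(2.5 × 10⁻⁴)(-0.4)+(8.1 × 10⁻⁴)(+0.56) = 5.5 × 10⁻⁴ → stable
  116–142 m: −αΔT+βΔS = −(2.5 × 10⁻⁴)(+2.8)+(8.1 × 10⁻⁴)(-0.83) = -1.4 × 10⁻³ → UNSTABLE
  142–187 m: −αΔT+βΔS = −(2.5 × 10⁻⁴)(-1.4)+(8.1 × 10⁻⁴)(-0.28) = 1.2 × 10⁻⁴ → stable
The 116–142 m interval has Δρ < 0: lighter water underlies denser water.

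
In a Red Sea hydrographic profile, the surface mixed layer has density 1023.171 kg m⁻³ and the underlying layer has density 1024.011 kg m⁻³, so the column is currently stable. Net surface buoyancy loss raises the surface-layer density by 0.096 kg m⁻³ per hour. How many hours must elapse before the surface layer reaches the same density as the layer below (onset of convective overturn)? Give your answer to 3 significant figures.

Density deficit of the surface layer: 1024.011 − 1023.171 = 0.84 kg m⁻³.
Required change = 0.84 / 0.096 = 8.75 hours.

8.75 hours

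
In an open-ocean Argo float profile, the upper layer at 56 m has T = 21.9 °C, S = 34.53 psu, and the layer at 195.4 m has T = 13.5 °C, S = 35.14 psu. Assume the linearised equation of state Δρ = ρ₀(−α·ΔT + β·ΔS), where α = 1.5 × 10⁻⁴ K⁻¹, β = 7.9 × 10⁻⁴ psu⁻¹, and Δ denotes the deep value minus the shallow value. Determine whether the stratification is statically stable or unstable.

ΔT = 13.5 − 21.9 = -8.4 K and ΔS = 35.14 − 34.53 = +0.61 psu (deep − shallow).
−αΔT = 1.26 × 10⁻³; βΔS = 4.819 × 10⁻⁴; sum Δρ/ρ₀ = 1.7419 × 10⁻³.
Δρ/ρ₀ > 0, so Δρ > 0: deeper water is denser → statically stable.

stable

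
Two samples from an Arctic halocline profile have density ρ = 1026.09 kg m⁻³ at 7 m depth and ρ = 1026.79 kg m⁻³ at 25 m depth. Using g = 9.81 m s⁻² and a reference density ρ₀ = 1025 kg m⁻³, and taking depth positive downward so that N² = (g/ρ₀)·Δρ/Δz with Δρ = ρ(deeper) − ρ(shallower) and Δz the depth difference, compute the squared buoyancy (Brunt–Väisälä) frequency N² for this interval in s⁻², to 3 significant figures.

Δρ = 1026.79 − 1026.09 = 0.70 kg m⁻³ over Δz = 25 − 7 = 18 m.
N² = (9.81/1025) × (0.70/18) = 3.7220 × 10⁻⁴ s⁻² ≈ 3.72 × 10⁻⁴ s⁻².

3.72 × 10⁻⁴ s⁻²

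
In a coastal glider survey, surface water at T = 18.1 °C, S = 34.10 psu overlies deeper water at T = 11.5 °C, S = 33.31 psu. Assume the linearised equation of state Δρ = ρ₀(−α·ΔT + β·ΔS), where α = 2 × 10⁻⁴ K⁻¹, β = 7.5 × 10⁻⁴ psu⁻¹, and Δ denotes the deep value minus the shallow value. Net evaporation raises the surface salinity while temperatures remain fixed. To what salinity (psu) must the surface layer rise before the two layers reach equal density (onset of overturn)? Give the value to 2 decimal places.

Neutral buoyancy requires −α(T_deep − T_surf) + β(S_deep − S_surf′) = 0.
S_surf′ = S_deep − (α/β)·ΔT = 33.31 − (2 × 10⁻⁴/7.5 × 10⁻⁴)·(-6.6) = 35.0700 psu.
Increase required: 35.0700 − 34.10 = 0.9700 psu.

35.07 psu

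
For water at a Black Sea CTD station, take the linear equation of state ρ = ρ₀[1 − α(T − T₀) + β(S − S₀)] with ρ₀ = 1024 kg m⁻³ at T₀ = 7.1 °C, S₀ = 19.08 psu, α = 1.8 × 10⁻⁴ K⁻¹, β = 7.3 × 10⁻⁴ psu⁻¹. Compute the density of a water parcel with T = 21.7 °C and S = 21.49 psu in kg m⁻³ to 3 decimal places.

T − T₀ = +14.6 K, S − S₀ = +2.41 psu.
Bracket = 1 − α·(+14.6) + β·(+2.41) = 1 + (-8.687 × 10⁻⁴) = 0.9991313.
ρ = 1024 × 0.9991313 = 1023.110 kg m⁻³.

1023.110 kg m⁻³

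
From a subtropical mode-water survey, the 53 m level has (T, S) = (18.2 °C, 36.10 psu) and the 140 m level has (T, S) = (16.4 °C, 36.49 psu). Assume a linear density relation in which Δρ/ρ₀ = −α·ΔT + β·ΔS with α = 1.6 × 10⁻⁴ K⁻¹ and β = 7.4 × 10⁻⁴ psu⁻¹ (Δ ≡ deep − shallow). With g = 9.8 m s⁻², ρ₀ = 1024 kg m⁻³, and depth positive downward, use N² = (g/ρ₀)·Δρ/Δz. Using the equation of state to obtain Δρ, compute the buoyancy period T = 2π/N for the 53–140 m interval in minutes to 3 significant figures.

ΔT = -1.8 K, ΔS = +0.39 psu (deep − shallow).
Δρ/ρ₀ = −αΔT + βΔS = 2.88 × 10⁻⁴ + 2.886 × 10⁻⁴ = 5.766 × 10⁻⁴, so Δρ ≈ 0.5904 kg m⁻³.
N² = (g/ρ₀)·Δρ/Δz = g·(Δρ/ρ₀)/Δz = 9.8 × 5.766 × 10⁻⁴ / 87 = 6.4950 × 10⁻⁵ s⁻².
N = √(6.4950 × 10⁻⁵) = 8.0592 × 10⁻³ rad s⁻¹ → T = 2π/N = 779.63 s = 12.994 min ≈ 13.0 min.

13.0 min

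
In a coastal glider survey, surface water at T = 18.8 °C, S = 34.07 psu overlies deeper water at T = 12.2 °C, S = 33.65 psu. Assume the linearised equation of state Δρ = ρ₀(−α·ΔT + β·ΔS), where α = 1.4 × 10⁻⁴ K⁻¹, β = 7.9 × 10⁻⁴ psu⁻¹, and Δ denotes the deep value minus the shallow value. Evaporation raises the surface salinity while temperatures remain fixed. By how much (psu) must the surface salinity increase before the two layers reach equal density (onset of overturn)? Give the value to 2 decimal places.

0.75 psu

Neutral buoyancy requires −α(T_deep − T_surf) + β(S_deep − S_surf′) = 0.
S_surf′ = S_deep − (α/β)·ΔT = 33.65 − (1.4 × 10⁻⁴/7.9 × 10⁻⁴)·(-6.6) = 34.8196 psu.
Increase required: 34.8196 − 34.07 = 0.7496 psu.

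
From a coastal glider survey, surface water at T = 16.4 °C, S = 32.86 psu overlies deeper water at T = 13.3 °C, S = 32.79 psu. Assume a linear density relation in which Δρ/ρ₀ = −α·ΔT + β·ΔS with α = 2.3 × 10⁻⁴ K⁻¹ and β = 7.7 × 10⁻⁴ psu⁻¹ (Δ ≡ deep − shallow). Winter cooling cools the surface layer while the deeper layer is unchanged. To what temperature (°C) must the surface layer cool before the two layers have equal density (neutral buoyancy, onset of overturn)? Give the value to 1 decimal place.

13.5 °C

Neutral buoyancy requires Δρ = 0, i.e. −α(T_deep − T_surf′) + β(S_deep − S_surf) = 0.
T_surf′ = T_deep − (β/α)·ΔS = 13.3 − (7.7 × 10⁻⁴/2.3 × 10⁻⁴)·(-0.07) = 13.534 °C.
Cooling required: 16.4 − (13.534) = 2.866 °C.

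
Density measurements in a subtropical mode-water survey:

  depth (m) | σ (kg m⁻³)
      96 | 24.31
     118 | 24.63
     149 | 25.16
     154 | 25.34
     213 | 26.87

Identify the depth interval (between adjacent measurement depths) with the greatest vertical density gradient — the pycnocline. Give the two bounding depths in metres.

Compute the density gradient over each adjacent pair:
  96–118 m: Δρ/Δz = 0.32/22 = 0.015 kg m⁻⁴
  118–149 m: Δρ/Δz = 0.53/31 = 0.017 kg m⁻⁴
  149–154 m: Δρ/Δz = 0.18/5 = 0.036 kg m⁻⁴
  154–213 m: Δρ/Δz = 1.53/59 = 0.026 kg m⁻⁴
The largest gradient is in the 149–154 m interval — the pycnocline.

149–154 m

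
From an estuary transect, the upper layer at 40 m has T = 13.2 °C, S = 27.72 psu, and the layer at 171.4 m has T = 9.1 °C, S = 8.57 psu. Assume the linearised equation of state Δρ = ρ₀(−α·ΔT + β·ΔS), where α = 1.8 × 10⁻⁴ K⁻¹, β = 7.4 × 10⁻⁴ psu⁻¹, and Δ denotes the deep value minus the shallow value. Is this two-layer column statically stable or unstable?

ΔT = 9.1 − 13.2 = -4.1 K and ΔS = 8.57 − 27.72 = -19.15 psu (deep − shallow).
−αΔT = 7.38 × 10⁻⁴; βΔS = -0.014171; sum Δρ/ρ₀ = -0.013433.
Δρ/ρ₀ < 0, so Δρ < 0: deeper water is lighter → statically unstable; the column would overturn.

unstable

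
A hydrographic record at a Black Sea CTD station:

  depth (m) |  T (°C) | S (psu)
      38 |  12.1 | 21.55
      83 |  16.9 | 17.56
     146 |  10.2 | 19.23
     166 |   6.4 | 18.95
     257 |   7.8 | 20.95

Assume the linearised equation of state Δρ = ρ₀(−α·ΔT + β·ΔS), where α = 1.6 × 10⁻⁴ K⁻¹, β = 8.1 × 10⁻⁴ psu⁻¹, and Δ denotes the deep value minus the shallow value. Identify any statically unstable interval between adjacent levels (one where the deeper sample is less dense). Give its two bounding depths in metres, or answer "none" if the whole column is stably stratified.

Evaluate Δρ/ρ₀ = −αΔT + βΔS across each adjacent pair:
  38–83 m: −αΔT+βΔS = −(1.6 × 10⁻⁴)(+4.8)+(8.1 × 10⁻⁴)(-3.99) = -4.0 × 10⁻³ → UNSTABLE
  83–146 m: −αΔT+βΔS = −(1.6 × 10⁻⁴)(-6.7)+(8.1 × 10⁻⁴)(+1.67) = 2.4 × 10⁻³ → stable
  146–166 m: −αΔT+βΔS = −(1.6 × 10⁻⁴)(-3.8)+(8.1 × 10⁻⁴)(-0.28) = 3.8 × 10⁻⁴ → stable
  166–257 m: −αΔT+βΔS = −(1.6 × 10⁻⁴)(+1.4)+(8.1 × 10⁻⁴)(+2.00) = 1.4 × 10⁻³ → stable
The 38–83 m interval has Δρ < 0: lighter water underlies denser water.

38–83 m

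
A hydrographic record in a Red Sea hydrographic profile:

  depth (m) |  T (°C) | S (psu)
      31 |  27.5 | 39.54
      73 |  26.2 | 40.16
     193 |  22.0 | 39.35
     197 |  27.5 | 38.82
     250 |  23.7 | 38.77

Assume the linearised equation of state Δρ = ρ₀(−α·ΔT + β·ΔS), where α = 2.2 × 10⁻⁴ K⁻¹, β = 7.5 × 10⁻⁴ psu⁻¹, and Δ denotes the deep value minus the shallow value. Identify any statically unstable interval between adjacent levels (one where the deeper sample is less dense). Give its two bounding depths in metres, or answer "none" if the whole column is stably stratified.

Evaluate Δρ/ρ₀ = −αΔT + βΔS across each adjacent pair:
  31–73 m: −αΔT+βΔS = −(2.2 × 10⁻⁴)(-1.3)+(7.5 × 10⁻⁴)(+0.62) = 7.5 × 10⁻⁴ → stable
  73–193 m: −αΔT+βΔS = −(2.2 × 10⁻⁴)(-4.2)+(7.5 × 10⁻⁴)(-0.81) = 3.2 × 10⁻⁴ → stable
  193–197 m: −αΔT+βΔS = −(2.2 × 10⁻⁴)(+5.5)+(7.5 × 10⁻⁴)(-0.53) = -1.6 × 10⁻³ → UNSTABLE
  197–250 m: −αΔT+βΔS = −(2.2 × 10⁻⁴)(-3.8)+(7.5 × 10⁻⁴)(-0.05) = 8.0 × 10⁻⁴ → stable
The 193–197 m interval has Δρ < 0: lighter water underlies denser water.

193–197 m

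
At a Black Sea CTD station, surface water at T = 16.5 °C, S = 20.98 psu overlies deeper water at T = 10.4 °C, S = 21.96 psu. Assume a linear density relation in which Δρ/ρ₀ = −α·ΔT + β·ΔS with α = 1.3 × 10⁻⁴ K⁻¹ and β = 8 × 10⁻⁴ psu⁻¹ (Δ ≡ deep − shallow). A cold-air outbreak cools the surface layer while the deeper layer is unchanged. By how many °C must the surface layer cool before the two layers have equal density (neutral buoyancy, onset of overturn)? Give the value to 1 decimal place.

12.1 °C

Neutral buoyancy requires Δρ = 0, i.e. −α(T_deep − T_surf′) + β(S_deep − S_surf) = 0.
T_surf′ = T_deep − (β/α)·ΔS = 10.4 − (8 × 10⁻⁴/1.3 × 10⁻⁴)·(+0.98) = 4.369 °C.
Cooling required: 16.5 − (4.369) = 12.131 °C.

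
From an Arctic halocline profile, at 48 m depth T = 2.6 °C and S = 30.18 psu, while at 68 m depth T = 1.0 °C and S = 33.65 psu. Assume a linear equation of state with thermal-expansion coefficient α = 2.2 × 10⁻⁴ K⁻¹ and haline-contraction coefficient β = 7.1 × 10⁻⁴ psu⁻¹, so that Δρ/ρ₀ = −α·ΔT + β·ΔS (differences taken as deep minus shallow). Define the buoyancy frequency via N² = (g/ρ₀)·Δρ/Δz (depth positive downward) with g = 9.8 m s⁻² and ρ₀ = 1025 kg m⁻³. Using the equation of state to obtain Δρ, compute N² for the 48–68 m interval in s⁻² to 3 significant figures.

ΔT = -1.6 K, ΔS = +3.47 psu (deep − shallow).
Δρ/ρ₀ = −αΔT + βΔS = 3.52 × 10⁻⁴ + 2.4637 × 10⁻³ = 2.8157 × 10⁻³, so Δρ ≈ 2.886 kg m⁻³.
N² = (g/ρ₀)·Δρ/Δz = g·(Δρ/ρ₀)/Δz = 9.8 × 2.8157 × 10⁻³ / 20 = 1.3797 × 10⁻³ s⁻² ≈ 1.38 × 10⁻³ s⁻².

1.38 × 10⁻³ s⁻²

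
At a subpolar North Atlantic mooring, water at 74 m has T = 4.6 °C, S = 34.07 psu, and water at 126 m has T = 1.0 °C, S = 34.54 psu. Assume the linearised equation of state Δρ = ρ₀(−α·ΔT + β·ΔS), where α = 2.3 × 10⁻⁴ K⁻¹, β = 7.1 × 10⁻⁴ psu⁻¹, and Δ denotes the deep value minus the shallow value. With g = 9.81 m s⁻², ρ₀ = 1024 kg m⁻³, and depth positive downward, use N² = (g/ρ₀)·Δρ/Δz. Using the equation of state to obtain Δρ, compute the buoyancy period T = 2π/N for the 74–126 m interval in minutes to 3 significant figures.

ΔT = -3.6 K, ΔS = +0.47 psu (deep − shallow).
Δρ/ρ₀ = −αΔT + βΔS = 8.28 × 10⁻⁴ + 3.337 × 10⁻⁴ = 1.1617 × 10⁻³, so Δρ ≈ 1.190 kg m⁻³.
N² = (g/ρ₀)·Δρ/Δz = g·(Δρ/ρ₀)/Δz = 9.81 × 1.1617 × 10⁻³ / 52 = 2.1916 × 10⁻⁴ s⁻².
N = √(2.1916 × 10⁻⁴) = 0.014804 rad s⁻¹ → T = 2π/N = 424.42 s = 7.0737 min ≈ 7.07 min.

7.07 min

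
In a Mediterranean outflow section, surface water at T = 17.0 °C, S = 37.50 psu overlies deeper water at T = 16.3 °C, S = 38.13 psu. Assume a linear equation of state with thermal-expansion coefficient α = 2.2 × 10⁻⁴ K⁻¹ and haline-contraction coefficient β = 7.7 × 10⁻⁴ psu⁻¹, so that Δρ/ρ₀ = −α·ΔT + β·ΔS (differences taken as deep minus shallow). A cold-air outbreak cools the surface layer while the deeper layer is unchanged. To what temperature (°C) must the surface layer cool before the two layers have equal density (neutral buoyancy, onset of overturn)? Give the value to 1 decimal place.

Neutral buoyancy requires Δρ = 0, i.e. −α(T_deep − T_surf′) + β(S_deep − S_surf) = 0.
T_surf′ = T_deep − (β/α)·ΔS = 16.3 − (7.7 × 10⁻⁴/2.2 × 10⁻⁴)·(+0.63) = 14.095 °C.
Cooling required: 17.0 − (14.095) = 2.905 °C.

14.1 °C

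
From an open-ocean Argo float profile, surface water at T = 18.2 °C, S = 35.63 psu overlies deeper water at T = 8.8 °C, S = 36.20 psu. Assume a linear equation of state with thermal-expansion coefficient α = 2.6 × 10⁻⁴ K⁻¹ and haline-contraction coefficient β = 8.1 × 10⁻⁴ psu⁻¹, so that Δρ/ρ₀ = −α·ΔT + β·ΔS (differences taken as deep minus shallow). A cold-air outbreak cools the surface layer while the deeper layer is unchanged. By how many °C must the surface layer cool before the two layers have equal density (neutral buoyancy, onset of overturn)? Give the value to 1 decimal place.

11.2 °C

Neutral buoyancy requires Δρ = 0, i.e. −α(T_deep − T_surf′) + β(S_deep − S_surf) = 0.
T_surf′ = T_deep − (β/α)·ΔS = 8.8 − (8.1 × 10⁻⁴/2.6 × 10⁻⁴)·(+0.57) = 7.024 °C.
Cooling required: 18.2 − (7.024) = 11.176 °C.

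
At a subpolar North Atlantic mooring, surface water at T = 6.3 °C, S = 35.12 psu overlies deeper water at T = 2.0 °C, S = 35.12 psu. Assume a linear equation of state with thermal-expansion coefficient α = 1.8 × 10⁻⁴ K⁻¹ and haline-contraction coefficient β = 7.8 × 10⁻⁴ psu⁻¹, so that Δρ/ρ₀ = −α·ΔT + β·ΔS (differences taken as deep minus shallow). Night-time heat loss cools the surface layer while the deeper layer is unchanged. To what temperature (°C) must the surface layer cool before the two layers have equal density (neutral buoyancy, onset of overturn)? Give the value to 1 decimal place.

Neutral buoyancy requires Δρ = 0, i.e. −α(T_deep − T_surf′) + β(S_deep − S_surf) = 0.
T_surf′ = T_deep − (β/α)·ΔS = 2.0 − (7.8 × 10⁻⁴/1.8 × 10⁻⁴)·(+0.00) = 2.000 °C.
Cooling required: 6.3 − (2.000) = 4.300 °C.

2.0 °C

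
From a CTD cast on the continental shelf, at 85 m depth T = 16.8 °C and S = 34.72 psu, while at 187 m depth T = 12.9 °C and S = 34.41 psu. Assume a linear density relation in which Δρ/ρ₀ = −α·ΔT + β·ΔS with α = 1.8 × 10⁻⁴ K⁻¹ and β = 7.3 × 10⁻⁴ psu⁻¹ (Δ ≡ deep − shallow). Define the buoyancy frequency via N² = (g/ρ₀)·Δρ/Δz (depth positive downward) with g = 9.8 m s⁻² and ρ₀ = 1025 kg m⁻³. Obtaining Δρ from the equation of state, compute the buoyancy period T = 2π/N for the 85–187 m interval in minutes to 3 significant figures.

ΔT = -3.9 K, ΔS = -0.31 psu (deep − shallow).
Δρ/ρ₀ = −αΔT + βΔS = 7.02 × 10⁻⁴ − 2.263 × 10⁻⁴ = 4.757 × 10⁻⁴, so Δρ ≈ 0.4876 kg m⁻³.
N² = (g/ρ₀)·Δρ/Δz = g·(Δρ/ρ₀)/Δz = 9.8 × 4.757 × 10⁻⁴ / 102 = 4.5705 × 10⁻⁵ s⁻².
N = √(4.5705 × 10⁻⁵) = 6.7605 × 10⁻³ rad s⁻¹ → T = 2π/N = 929.40 s = 15.490 min ≈ 15.5 min.

15.5 min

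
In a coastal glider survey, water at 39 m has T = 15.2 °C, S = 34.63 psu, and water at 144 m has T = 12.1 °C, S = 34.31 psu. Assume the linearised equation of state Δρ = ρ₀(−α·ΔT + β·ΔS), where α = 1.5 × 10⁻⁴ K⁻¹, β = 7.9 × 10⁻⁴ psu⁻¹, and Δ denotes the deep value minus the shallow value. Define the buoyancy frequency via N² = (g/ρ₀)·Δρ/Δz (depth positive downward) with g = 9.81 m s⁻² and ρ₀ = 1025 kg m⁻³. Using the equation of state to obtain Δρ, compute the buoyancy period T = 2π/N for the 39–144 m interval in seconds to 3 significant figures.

ΔT = -3.1 K, ΔS = -0.32 psu (deep − shallow).
Δρ/ρ₀ = −αΔT + βΔS = 4.65 × 10⁻⁴ − 2.528 × 10⁻⁴ = 2.122 × 10⁻⁴, so Δρ ≈ 0.2175 kg m⁻³.
N² = (g/ρ₀)·Δρ/Δz = g·(Δρ/ρ₀)/Δz = 9.81 × 2.122 × 10⁻⁴ / 105 = 1.9826 × 10⁻⁵ s⁻².
N = √(1.9826 × 10⁻⁵) = 4.4526 × 10⁻³ rad s⁻¹ → T = 2π/N = 1.4111 × 10³ s ≈ 1.41 × 10³ s.

1.41 × 10³ s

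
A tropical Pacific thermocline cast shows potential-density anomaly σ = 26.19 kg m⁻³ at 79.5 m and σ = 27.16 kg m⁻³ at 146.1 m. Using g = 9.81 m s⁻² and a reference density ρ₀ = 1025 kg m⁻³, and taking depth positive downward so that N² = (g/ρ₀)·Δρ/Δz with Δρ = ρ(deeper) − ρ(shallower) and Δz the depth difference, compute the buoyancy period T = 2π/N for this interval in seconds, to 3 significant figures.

532 s

Δρ = 1027.16 − 1026.19 = 0.97 kg m⁻³ over Δz = 146.1 − 79.5 = 66.6 m.
N² = (9.81/1025) × (0.97/66.6) = 1.3939 × 10⁻⁴ s⁻².
N = √(1.3939 × 10⁻⁴) = 0.011806 rad s⁻¹, so T = 2π/N = 532.20 s ≈ 532 s.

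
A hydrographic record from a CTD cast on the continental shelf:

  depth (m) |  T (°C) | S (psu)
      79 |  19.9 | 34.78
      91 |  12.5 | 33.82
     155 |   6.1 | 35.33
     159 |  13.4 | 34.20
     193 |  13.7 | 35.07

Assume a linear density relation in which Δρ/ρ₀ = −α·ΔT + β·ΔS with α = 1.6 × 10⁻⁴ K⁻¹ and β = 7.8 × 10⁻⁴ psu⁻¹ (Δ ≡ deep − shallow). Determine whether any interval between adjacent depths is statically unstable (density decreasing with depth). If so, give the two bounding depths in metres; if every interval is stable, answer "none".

Evaluate Δρ/ρ₀ = −αΔT + βΔS across each adjacent pair:
  79–91 m: −αΔT+βΔS = −(1.6 × 10⁻⁴)(-7.4)+(7.8 × 10⁻⁴)(-0.96) = 4.4 × 10⁻⁴ → stable
  91–155 m: −αΔT+βΔS = −(1.6 × 10⁻⁴)(-6.4)+(7.8 × 10⁻⁴)(+1.51) = 2.2 × 10⁻³ → stable
  155–159 m: −αΔT+βΔS = −(1.6 × 10⁻⁴)(+7.3)+(7.8 × 10⁻⁴)(-1.13) = -2.0 × 10⁻³ → UNSTABLE
  159–193 m: −αΔT+βΔS = −(1.6 × 10⁻⁴)(+0.3)+(7.8 × 10⁻⁴)(+0.87) = 6.3 × 10⁻⁴ → stable
The 155–159 m interval has Δρ < 0: lighter water underlies denser water.

155–159 m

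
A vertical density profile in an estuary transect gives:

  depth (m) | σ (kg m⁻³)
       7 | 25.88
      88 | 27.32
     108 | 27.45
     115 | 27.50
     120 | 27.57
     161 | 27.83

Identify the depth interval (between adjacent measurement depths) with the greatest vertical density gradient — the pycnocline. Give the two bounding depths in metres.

Compute the density gradient over each adjacent pair:
  7–88 m: Δρ/Δz = 1.44/81 = 0.018 kg m⁻⁴
  88–108 m: Δρ/Δz = 0.13/20 = 6.5 × 10⁻³ kg m⁻⁴
  108–115 m: Δρ/Δz = 0.05/7 = 7.1 × 10⁻³ kg m⁻⁴
  115–120 m: Δρ/Δz = 0.07/5 = 0.014 kg m⁻⁴
  120–161 m: Δρ/Δz = 0.26/41 = 6.3 × 10⁻³ kg m⁻⁴
The largest gradient is in the 7–88 m interval — the pycnocline.

7–88 m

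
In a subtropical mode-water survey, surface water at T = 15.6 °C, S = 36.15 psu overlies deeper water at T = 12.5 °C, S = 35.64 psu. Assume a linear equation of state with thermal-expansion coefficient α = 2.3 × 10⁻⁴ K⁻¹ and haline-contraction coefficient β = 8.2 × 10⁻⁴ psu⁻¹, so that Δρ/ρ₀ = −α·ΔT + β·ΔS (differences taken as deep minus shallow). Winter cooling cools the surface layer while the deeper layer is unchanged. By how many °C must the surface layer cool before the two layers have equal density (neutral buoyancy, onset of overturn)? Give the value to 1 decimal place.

1.3 °C

Neutral buoyancy requires Δρ = 0, i.e. −α(T_deep − T_surf′) + β(S_deep − S_surf) = 0.
T_surf′ = T_deep − (β/α)·ΔS = 12.5 − (8.2 × 10⁻⁴/2.3 × 10⁻⁴)·(-0.51) = 14.318 °C.
Cooling required: 15.6 − (14.318) = 1.282 °C.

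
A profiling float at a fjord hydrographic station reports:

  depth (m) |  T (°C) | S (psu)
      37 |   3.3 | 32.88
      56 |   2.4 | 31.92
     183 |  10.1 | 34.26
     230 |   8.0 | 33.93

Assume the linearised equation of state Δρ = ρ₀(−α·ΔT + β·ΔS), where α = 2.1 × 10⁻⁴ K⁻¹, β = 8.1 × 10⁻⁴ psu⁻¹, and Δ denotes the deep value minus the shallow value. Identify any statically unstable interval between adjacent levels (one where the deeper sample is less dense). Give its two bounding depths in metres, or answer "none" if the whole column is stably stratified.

Evaluate Δρ/ρ₀ = −αΔT + βΔS across each adjacent pair:
  37–56 m: −αΔT+βΔS = −(2.1 × 10⁻⁴)(-0.9)+(8.1 × 10⁻⁴)(-0.96) = -5.9 × 10⁻⁴ → UNSTABLE
  56–183 m: −αΔT+βΔS = −(2.1 × 10⁻⁴)(+7.7)+(8.1 × 10⁻⁴)(+2.34) = 2.8 × 10⁻⁴ → stable
  183–230 m: −αΔT+βΔS = −(2.1 × 10⁻⁴)(-2.1)+(8.1 × 10⁻⁴)(-0.33) = 1.7 × 10⁻⁴ → stable
The 37–56 m interval has Δρ < 0: lighter water underlies denser water.

37–56 m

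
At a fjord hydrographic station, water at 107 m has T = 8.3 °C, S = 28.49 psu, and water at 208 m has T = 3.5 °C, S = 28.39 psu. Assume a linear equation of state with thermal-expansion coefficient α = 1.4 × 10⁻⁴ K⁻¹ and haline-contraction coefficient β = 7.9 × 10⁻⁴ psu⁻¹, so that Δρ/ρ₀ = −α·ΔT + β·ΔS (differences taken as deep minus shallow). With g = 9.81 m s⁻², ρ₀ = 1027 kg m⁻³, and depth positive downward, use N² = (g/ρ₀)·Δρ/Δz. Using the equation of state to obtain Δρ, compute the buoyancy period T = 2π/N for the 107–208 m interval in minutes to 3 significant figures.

13.8 min

ΔT = -4.8 K, ΔS = -0.10 psu (deep − shallow).
Δρ/ρ₀ = −αΔT + βΔS = 6.72 × 10⁻⁴ − 7.90 × 10⁻⁵ = 5.93 × 10⁻⁴, so Δρ ≈ 0.6090 kg m⁻³.
N² = (g/ρ₀)·Δρ/Δz = g·(Δρ/ρ₀)/Δz = 9.81 × 5.93 × 10⁻⁴ / 101 = 5.7597 × 10⁻⁵ s⁻².
N = √(5.7597 × 10⁻⁵) = 7.5893 × 10⁻³ rad s⁻¹ → T = 2π/N = 827.90 s = 13.798 min ≈ 13.8 min.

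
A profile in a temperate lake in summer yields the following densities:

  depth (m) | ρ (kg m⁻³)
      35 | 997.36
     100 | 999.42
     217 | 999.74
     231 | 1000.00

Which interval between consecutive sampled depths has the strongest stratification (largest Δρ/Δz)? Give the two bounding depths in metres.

35–100 m

Compute the density gradient over each adjacent pair:
  35–100 m: Δρ/Δz = 2.06/65 = 0.032 kg m⁻⁴
  100–217 m: Δρ/Δz = 0.32/117 = 2.7 × 10⁻³ kg m⁻⁴
  217–231 m: Δρ/Δz = 0.26/14 = 0.019 kg m⁻⁴
The largest gradient is in the 35–100 m interval — the pycnocline.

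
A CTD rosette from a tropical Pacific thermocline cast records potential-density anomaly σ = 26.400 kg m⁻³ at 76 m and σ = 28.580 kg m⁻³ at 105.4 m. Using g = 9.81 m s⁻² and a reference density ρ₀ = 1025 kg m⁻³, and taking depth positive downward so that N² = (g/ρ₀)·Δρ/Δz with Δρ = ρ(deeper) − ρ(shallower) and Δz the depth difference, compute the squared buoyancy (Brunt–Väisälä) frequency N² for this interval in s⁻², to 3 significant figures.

Δρ = 1028.580 − 1026.400 = 2.180 kg m⁻³ over Δz = 105.4 − 76 = 29.4 m.
N² = (9.81/1025) × (2.180/29.4) = 7.0967 × 10⁻⁴ s⁻² ≈ 7.10 × 10⁻⁴ s⁻².

7.10 × 10⁻⁴ s⁻²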